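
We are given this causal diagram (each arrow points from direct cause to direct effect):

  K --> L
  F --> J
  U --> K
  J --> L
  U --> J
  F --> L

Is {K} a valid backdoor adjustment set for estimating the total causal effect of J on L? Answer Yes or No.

Backdoor paths from J to L (paths whose first edge points into J):
  P1: J <- U -> K -> L
  P2: J <- F -> L
Condition 1 (no descendant of J in the set): holds — descendants of J are {L}; none are in {K}.
Condition 2 (every backdoor path blocked by {K}):
  P1: blocked at chain node K ∈ conditioning set.
  P2: open — no interior node is in the conditioning set.
{K} does not satisfy the backdoor criterion.

No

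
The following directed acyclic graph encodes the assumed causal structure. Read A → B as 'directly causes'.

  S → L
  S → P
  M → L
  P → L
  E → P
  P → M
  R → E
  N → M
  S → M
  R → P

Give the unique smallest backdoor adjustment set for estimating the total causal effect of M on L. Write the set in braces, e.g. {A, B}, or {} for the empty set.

Variables eligible for adjustment (non-descendants of M, excluding M and L): {E, N, P, R, S}.
Backdoor paths from M to L:
  P1: M <- S -> P -> L
  P2: M <- S -> L
  P3: M <- P <- S -> L
  P4: M <- P -> L
The empty set is not sufficient: P1 (M <- S -> P -> L) has no collider blocking it and no conditioned non-collider, so it is open.
Try {P, S}:
  P1: blocked at fork node S ∈ conditioning set.
  P2: blocked at fork node S ∈ conditioning set.
  P3: blocked at chain node P ∈ conditioning set.
  P4: blocked at fork node P ∈ conditioning set.
{P, S} contains no descendant of M and blocks every backdoor path.
Every element of {P, S} is needed (dropping P leaves P4 open; dropping S leaves P2 open), so no proper subset is valid.
Among all size-2 subsets of the eligible variables, only {P, S} blocks every backdoor path, so it is the unique smallest valid adjustment set.

{P, S}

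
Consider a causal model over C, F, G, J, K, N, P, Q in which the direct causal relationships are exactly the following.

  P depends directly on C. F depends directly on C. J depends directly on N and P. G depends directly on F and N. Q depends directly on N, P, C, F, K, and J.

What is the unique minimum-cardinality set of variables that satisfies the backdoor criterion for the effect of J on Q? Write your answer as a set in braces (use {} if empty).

{N, P}

Variables eligible for adjustment (non-descendants of J, excluding J and Q): {C, F, G, K, N, P}.
Backdoor paths from J to Q:
  P1: J <- N -> Q
  P2: J <- N -> G <- F <- C -> P -> Q
  P3: J <- N -> G <- F <- C -> Q
  P4: J <- N -> G <- F -> Q
  P5: J <- P <- C -> F -> Q
  P6: J <- P <- C -> F -> G <- N -> Q
  P7: J <- P <- C -> Q
  P8: J <- P -> Q
The empty set is not sufficient: P1 (J <- N -> Q) has no collider blocking it and no conditioned non-collider, so it is open.
Try {N, P}:
  P1: blocked at fork node N ∈ conditioning set.
  P2: blocked at fork node N ∈ conditioning set.
  P3: blocked at fork node N ∈ conditioning set.
  P4: blocked at fork node N ∈ conditioning set.
  P5: blocked at chain node P ∈ conditioning set.
  P6: blocked at chain node P ∈ conditioning set.
  P7: blocked at chain node P ∈ conditioning set.
  P8: blocked at fork node P ∈ conditioning set.
{N, P} contains no descendant of J and blocks every backdoor path.
Every element of {N, P} is needed (dropping N leaves P1 open; dropping P leaves P5 open), so no proper subset is valid.
Among all size-2 subsets of the eligible variables, only {N, P} blocks every backdoor path, so it is the unique smallest valid adjustment set.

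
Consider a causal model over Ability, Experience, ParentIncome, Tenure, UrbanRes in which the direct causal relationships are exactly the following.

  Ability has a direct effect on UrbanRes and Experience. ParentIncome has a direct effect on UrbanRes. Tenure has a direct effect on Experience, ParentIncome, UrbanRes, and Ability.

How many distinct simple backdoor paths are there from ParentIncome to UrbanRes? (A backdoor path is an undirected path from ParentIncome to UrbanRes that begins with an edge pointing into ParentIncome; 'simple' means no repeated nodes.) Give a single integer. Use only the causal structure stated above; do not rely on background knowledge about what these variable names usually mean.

A backdoor path from ParentIncome to UrbanRes is any simple undirected path whose first edge points into ParentIncome (i.e. leaves ParentIncome via a parent).
Parents of ParentIncome: {Tenure}.
Enumerating:
  P1: ParentIncome <- Tenure -> Ability -> UrbanRes
  P2: ParentIncome <- Tenure -> Experience <- Ability -> UrbanRes
  P3: ParentIncome <- Tenure -> UrbanRes
That exhausts the simple backdoor paths. Count: 3.

3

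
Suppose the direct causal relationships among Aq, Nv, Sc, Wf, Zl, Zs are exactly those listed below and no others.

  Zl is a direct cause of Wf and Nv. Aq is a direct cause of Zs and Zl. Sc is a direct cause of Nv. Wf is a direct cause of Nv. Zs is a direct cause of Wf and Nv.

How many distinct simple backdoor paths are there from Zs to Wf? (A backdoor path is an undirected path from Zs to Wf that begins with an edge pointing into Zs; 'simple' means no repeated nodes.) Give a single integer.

A backdoor path from Zs to Wf is any simple undirected path whose first edge points into Zs (i.e. leaves Zs via a parent).
Parents of Zs: {Aq}.
Enumerating:
  P1: Zs <- Aq -> Zl -> Wf
  P2: Zs <- Aq -> Zl -> Nv <- Wf
That exhausts the simple backdoor paths. Count: 2.

2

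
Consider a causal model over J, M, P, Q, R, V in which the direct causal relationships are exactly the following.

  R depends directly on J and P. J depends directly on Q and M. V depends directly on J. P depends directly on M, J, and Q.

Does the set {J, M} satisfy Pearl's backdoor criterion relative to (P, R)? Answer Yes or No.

Yes

Backdoor paths from P to R (paths whose first edge points into P):
  P1: P <- Q -> J -> R
  P2: P <- M -> J -> R
  P3: P <- J -> R
Condition 1 (no descendant of P in the set): holds — descendants of P are {R}; none are in {J, M}.
Condition 2 (every backdoor path blocked by {J, M}):
  P1: blocked at chain node J ∈ conditioning set.
  P2: blocked at fork node M ∈ conditioning set.
  P3: blocked at fork node J ∈ conditioning set.
{J, M} satisfies the backdoor criterion.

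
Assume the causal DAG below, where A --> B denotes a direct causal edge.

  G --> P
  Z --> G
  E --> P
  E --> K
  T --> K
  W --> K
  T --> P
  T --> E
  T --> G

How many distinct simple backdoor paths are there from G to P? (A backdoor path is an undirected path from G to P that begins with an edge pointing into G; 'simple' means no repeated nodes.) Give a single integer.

A backdoor path from G to P is any simple undirected path whose first edge points into G (i.e. leaves G via a parent).
Parents of G: {T, Z}.
Enumerating:
  P1: G <- T -> E -> P
  P2: G <- T -> K <- E -> P
  P3: G <- T -> P
That exhausts the simple backdoor paths. Count: 3.

3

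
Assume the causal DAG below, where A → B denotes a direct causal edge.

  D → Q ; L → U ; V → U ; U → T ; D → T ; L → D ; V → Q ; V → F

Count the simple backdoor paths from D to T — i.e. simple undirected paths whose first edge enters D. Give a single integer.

A backdoor path from D to T is any simple undirected path whose first edge points into D (i.e. leaves D via a parent).
Parents of D: {L}.
Enumerating:
  P1: D <- L -> U -> T
That exhausts the simple backdoor paths. Count: 1.

1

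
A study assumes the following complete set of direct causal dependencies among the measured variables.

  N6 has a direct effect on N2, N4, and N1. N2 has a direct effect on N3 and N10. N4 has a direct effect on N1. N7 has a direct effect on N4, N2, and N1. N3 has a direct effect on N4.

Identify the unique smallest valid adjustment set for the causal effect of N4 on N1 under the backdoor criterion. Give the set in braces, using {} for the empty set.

{N6, N7}

Variables eligible for adjustment (non-descendants of N4, excluding N4 and N1): {N10, N2, N3, N6, N7}.
Backdoor paths from N4 to N1:
  P1: N4 <- N6 -> N2 <- N7 -> N1
  P2: N4 <- N6 -> N1
  P3: N4 <- N7 -> N2 <- N6 -> N1
  P4: N4 <- N7 -> N1
  P5: N4 <- N3 <- N2 <- N6 -> N1
  P6: N4 <- N3 <- N2 <- N7 -> N1
The empty set is not sufficient: P2 (N4 <- N6 -> N1) has no collider blocking it and no conditioned non-collider, so it is open.
Try {N6, N7}:
  P1: blocked at fork node N6 ∈ conditioning set.
  P2: blocked at fork node N6 ∈ conditioning set.
  P3: blocked at fork node N7 ∈ conditioning set.
  P4: blocked at fork node N7 ∈ conditioning set.
  P5: blocked at fork node N6 ∈ conditioning set.
  P6: blocked at fork node N7 ∈ conditioning set.
{N6, N7} contains no descendant of N4 and blocks every backdoor path.
Every element of {N6, N7} is needed (dropping N6 leaves P2 open; dropping N7 leaves P4 open), so no proper subset is valid.
Among all size-2 subsets of the eligible variables, only {N6, N7} blocks every backdoor path, so it is the unique smallest valid adjustment set.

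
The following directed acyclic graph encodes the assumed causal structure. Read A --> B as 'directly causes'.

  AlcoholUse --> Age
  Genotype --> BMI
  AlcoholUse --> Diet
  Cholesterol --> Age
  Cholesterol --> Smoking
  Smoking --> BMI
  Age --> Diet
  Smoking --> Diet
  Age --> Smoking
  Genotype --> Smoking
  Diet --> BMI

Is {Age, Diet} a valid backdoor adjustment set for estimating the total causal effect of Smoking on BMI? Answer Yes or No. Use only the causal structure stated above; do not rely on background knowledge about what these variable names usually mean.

Backdoor paths from Smoking to BMI (paths whose first edge points into Smoking):
  P1: Smoking <- Cholesterol -> Age <- AlcoholUse -> Diet -> BMI
  P2: Smoking <- Cholesterol -> Age -> Diet -> BMI
  P3: Smoking <- Genotype -> BMI
  P4: Smoking <- Age <- AlcoholUse -> Diet -> BMI
  P5: Smoking <- Age -> Diet -> BMI
Condition 1 (no descendant of Smoking in the set): FAILS — Diet is a descendant of Smoking.
Condition 2 (every backdoor path blocked by {Age, Diet}):
  P1: blocked at chain node Diet ∈ conditioning set.
  P2: blocked at chain node Age ∈ conditioning set.
  P3: open — no interior node is in the conditioning set.
  P4: blocked at chain node Age ∈ conditioning set.
  P5: blocked at fork node Age ∈ conditioning set.
{Age, Diet} does not satisfy the backdoor criterion.

No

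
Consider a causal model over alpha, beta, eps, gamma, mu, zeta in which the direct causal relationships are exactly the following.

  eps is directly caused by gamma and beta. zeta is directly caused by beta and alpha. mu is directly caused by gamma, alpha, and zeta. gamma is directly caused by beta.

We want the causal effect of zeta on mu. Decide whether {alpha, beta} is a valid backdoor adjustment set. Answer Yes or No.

Yes

Backdoor paths from zeta to mu (paths whose first edge points into zeta):
  P1: zeta <- beta -> gamma -> mu
  P2: zeta <- beta -> eps <- gamma -> mu
  P3: zeta <- alpha -> mu
Condition 1 (no descendant of zeta in the set): holds — descendants of zeta are {mu}; none are in {alpha, beta}.
Condition 2 (every backdoor path blocked by {alpha, beta}):
  P1: blocked at fork node beta ∈ conditioning set.
  P2: blocked at fork node beta ∈ conditioning set.
  P3: blocked at fork node alpha ∈ conditioning set.
{alpha, beta} satisfies the backdoor criterion.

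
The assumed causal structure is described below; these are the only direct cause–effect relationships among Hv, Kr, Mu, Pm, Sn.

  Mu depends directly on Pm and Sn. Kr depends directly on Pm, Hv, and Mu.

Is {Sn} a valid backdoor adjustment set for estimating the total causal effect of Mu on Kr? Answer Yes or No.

Backdoor paths from Mu to Kr (paths whose first edge points into Mu):
  P1: Mu <- Pm -> Kr
Condition 1 (no descendant of Mu in the set): holds — descendants of Mu are {Kr}; none are in {Sn}.
Condition 2 (every backdoor path blocked by {Sn}):
  P1: open — no interior node is in the conditioning set.
{Sn} does not satisfy the backdoor criterion.

No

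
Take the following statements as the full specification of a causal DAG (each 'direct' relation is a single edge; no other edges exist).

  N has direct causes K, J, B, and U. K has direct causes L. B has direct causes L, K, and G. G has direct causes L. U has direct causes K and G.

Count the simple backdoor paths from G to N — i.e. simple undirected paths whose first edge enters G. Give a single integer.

A backdoor path from G to N is any simple undirected path whose first edge points into G (i.e. leaves G via a parent).
Parents of G: {L}.
Enumerating:
  P1: G <- L -> K -> U -> N
  P2: G <- L -> K -> B -> N
  P3: G <- L -> K -> N
  P4: G <- L -> B <- K -> U -> N
  P5: G <- L -> B <- K -> N
  P6: G <- L -> B -> N
That exhausts the simple backdoor paths. Count: 6.

6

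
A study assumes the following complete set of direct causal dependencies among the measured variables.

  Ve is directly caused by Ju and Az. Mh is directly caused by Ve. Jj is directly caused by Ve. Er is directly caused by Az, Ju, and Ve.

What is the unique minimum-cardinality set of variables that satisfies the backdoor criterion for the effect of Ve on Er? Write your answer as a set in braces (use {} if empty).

{Az, Ju}

Variables eligible for adjustment (non-descendants of Ve, excluding Ve and Er): {Az, Ju}.
Backdoor paths from Ve to Er:
  P1: Ve <- Az -> Er
  P2: Ve <- Ju -> Er
The empty set is not sufficient: P1 (Ve <- Az -> Er) has no collider blocking it and no conditioned non-collider, so it is open.
Try {Az, Ju}:
  P1: blocked at fork node Az ∈ conditioning set.
  P2: blocked at fork node Ju ∈ conditioning set.
{Az, Ju} contains no descendant of Ve and blocks every backdoor path.
Every element of {Az, Ju} is needed (dropping Az leaves P1 open; dropping Ju leaves P2 open), so no proper subset is valid.
Among all size-2 subsets of the eligible variables, only {Az, Ju} blocks every backdoor path, so it is the unique smallest valid adjustment set.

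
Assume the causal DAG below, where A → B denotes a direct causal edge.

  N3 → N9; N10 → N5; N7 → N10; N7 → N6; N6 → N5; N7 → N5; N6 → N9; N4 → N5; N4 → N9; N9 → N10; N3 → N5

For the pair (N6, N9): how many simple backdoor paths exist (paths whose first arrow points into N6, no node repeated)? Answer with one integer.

6

A backdoor path from N6 to N9 is any simple undirected path whose first edge points into N6 (i.e. leaves N6 via a parent).
Parents of N6: {N7}.
Enumerating:
  P1: N6 <- N7 -> N10 <- N9
  P2: N6 <- N7 -> N10 -> N5 <- N3 -> N9
  P3: N6 <- N7 -> N10 -> N5 <- N4 -> N9
  P4: N6 <- N7 -> N5 <- N3 -> N9
  P5: N6 <- N7 -> N5 <- N4 -> N9
  P6: N6 <- N7 -> N5 <- N10 <- N9
That exhausts the simple backdoor paths. Count: 6.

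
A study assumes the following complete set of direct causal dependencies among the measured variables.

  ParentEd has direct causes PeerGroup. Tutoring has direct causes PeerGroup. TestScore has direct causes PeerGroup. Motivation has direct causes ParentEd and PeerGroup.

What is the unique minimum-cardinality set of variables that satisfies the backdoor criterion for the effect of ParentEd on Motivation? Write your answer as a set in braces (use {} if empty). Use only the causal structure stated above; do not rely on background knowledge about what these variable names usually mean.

{PeerGroup}

Variables eligible for adjustment (non-descendants of ParentEd, excluding ParentEd and Motivation): {PeerGroup, TestScore, Tutoring}.
Backdoor paths from ParentEd to Motivation:
  P1: ParentEd <- PeerGroup -> Motivation
The empty set is not sufficient: P1 (ParentEd <- PeerGroup -> Motivation) has no collider blocking it and no conditioned non-collider, so it is open.
Try {PeerGroup}:
  P1: blocked at fork node PeerGroup ∈ conditioning set.
{PeerGroup} contains no descendant of ParentEd and blocks every backdoor path.
No other singleton works — e.g. {Tutoring} leaves P1 open — so {PeerGroup} is the unique smallest valid adjustment set.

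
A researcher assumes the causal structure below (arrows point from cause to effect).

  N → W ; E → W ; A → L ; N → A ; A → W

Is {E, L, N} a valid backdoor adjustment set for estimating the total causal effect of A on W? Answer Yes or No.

No

Backdoor paths from A to W (paths whose first edge points into A):
  P1: A <- N -> W
Condition 1 (no descendant of A in the set): FAILS — L is a descendant of A.
Condition 2 (every backdoor path blocked by {E, L, N}):
  P1: blocked at fork node N ∈ conditioning set.
{E, L, N} does not satisfy the backdoor criterion.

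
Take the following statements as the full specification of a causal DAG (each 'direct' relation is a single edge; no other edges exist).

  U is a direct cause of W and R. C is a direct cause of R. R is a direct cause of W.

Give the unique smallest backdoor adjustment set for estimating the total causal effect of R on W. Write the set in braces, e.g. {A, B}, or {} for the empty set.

{U}

Variables eligible for adjustment (non-descendants of R, excluding R and W): {C, U}.
Backdoor paths from R to W:
  P1: R <- U -> W
The empty set is not sufficient: P1 (R <- U -> W) has no collider blocking it and no conditioned non-collider, so it is open.
Try {U}:
  P1: blocked at fork node U ∈ conditioning set.
{U} contains no descendant of R and blocks every backdoor path.
No other singleton works — e.g. {C} leaves P1 open — so {U} is the unique smallest valid adjustment set.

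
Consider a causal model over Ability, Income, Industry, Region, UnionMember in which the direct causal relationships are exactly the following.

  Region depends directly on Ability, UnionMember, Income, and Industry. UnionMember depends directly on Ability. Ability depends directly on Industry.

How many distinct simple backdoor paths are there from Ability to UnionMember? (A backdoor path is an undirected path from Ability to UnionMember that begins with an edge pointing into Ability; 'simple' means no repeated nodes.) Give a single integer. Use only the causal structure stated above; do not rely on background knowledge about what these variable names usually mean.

1

A backdoor path from Ability to UnionMember is any simple undirected path whose first edge points into Ability (i.e. leaves Ability via a parent).
Parents of Ability: {Industry}.
Enumerating:
  P1: Ability <- Industry -> Region <- UnionMember
That exhausts the simple backdoor paths. Count: 1.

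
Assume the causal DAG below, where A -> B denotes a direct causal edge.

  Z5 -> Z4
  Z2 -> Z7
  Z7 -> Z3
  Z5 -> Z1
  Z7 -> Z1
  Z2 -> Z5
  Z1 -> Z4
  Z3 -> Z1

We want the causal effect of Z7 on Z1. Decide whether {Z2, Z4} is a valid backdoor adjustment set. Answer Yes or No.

No

Backdoor paths from Z7 to Z1 (paths whose first edge points into Z7):
  P1: Z7 <- Z2 -> Z5 -> Z1
  P2: Z7 <- Z2 -> Z5 -> Z4 <- Z1
Condition 1 (no descendant of Z7 in the set): FAILS — Z4 is a descendant of Z7.
Condition 2 (every backdoor path blocked by {Z2, Z4}):
  P1: blocked at fork node Z2 ∈ conditioning set.
  P2: blocked at fork node Z2 ∈ conditioning set.
{Z2, Z4} does not satisfy the backdoor criterion.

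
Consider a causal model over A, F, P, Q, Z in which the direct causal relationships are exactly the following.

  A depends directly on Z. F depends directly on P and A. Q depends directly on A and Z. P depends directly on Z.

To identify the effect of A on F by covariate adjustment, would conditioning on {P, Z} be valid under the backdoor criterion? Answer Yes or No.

Backdoor paths from A to F (paths whose first edge points into A):
  P1: A <- Z -> P -> F
Condition 1 (no descendant of A in the set): holds — descendants of A are {F, Q}; none are in {P, Z}.
Condition 2 (every backdoor path blocked by {P, Z}):
  P1: blocked at fork node Z ∈ conditioning set.
{P, Z} satisfies the backdoor criterion.

Yes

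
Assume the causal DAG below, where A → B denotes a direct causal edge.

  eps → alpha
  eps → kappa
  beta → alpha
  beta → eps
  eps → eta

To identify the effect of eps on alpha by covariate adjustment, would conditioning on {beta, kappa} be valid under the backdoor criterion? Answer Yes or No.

No

Backdoor paths from eps to alpha (paths whose first edge points into eps):
  P1: eps <- beta -> alpha
Condition 1 (no descendant of eps in the set): FAILS — kappa is a descendant of eps.
Condition 2 (every backdoor path blocked by {beta, kappa}):
  P1: blocked at fork node beta ∈ conditioning set.
{beta, kappa} does not satisfy the backdoor criterion.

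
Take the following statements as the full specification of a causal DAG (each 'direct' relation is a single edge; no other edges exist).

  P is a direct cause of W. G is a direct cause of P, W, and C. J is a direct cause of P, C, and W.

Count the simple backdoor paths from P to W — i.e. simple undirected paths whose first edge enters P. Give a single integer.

A backdoor path from P to W is any simple undirected path whose first edge points into P (i.e. leaves P via a parent).
Parents of P: {G, J}.
Enumerating:
  P1: P <- G -> C <- J -> W
  P2: P <- G -> W
  P3: P <- J -> C <- G -> W
  P4: P <- J -> W
That exhausts the simple backdoor paths. Count: 4.

4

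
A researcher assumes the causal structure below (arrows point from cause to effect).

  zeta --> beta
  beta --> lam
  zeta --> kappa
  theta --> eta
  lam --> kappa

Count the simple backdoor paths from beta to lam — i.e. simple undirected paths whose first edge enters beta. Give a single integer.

A backdoor path from beta to lam is any simple undirected path whose first edge points into beta (i.e. leaves beta via a parent).
Parents of beta: {zeta}.
Enumerating:
  P1: beta <- zeta -> kappa <- lam
That exhausts the simple backdoor paths. Count: 1.

1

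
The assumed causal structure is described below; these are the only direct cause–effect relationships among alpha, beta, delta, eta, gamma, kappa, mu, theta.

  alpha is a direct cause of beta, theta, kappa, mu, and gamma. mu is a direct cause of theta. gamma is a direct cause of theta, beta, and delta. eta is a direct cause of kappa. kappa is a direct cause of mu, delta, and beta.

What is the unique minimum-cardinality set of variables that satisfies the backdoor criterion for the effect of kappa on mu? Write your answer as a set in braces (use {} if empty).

Variables eligible for adjustment (non-descendants of kappa, excluding kappa and mu): {alpha, eta, gamma}.
Backdoor paths from kappa to mu:
  P1: kappa <- alpha -> gamma -> theta <- mu
  P2: kappa <- alpha -> mu
  P3: kappa <- alpha -> beta <- gamma -> theta <- mu
  P4: kappa <- alpha -> theta <- mu
The empty set is not sufficient: P2 (kappa <- alpha -> mu) has no collider blocking it and no conditioned non-collider, so it is open.
Try {alpha}:
  P1: blocked at fork node alpha ∈ conditioning set.
  P2: blocked at fork node alpha ∈ conditioning set.
  P3: blocked at fork node alpha ∈ conditioning set.
  P4: blocked at fork node alpha ∈ conditioning set.
{alpha} contains no descendant of kappa and blocks every backdoor path.
No other singleton works — e.g. {eta} leaves P2 open — so {alpha} is the unique smallest valid adjustment set.

{alpha}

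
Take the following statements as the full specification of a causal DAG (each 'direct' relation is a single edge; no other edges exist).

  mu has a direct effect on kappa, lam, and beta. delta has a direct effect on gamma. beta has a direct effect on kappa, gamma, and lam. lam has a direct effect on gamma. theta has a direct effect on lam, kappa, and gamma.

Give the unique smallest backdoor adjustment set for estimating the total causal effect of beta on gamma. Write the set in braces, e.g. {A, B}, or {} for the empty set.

{mu}

Variables eligible for adjustment (non-descendants of beta, excluding beta and gamma): {delta, mu, theta}.
Backdoor paths from beta to gamma:
  P1: beta <- mu -> kappa <- theta -> lam -> gamma
  P2: beta <- mu -> kappa <- theta -> gamma
  P3: beta <- mu -> lam <- theta -> gamma
  P4: beta <- mu -> lam -> gamma
The empty set is not sufficient: P4 (beta <- mu -> lam -> gamma) has no collider blocking it and no conditioned non-collider, so it is open.
Try {mu}:
  P1: blocked at fork node mu ∈ conditioning set.
  P2: blocked at fork node mu ∈ conditioning set.
  P3: blocked at fork node mu ∈ conditioning set.
  P4: blocked at fork node mu ∈ conditioning set.
{mu} contains no descendant of beta and blocks every backdoor path.
No other singleton works — e.g. {delta} leaves P4 open — so {mu} is the unique smallest valid adjustment set.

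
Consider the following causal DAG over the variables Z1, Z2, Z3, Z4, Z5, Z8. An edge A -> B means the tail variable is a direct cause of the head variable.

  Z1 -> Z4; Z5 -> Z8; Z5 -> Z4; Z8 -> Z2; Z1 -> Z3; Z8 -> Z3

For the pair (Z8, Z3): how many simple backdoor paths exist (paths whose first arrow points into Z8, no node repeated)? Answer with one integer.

1

A backdoor path from Z8 to Z3 is any simple undirected path whose first edge points into Z8 (i.e. leaves Z8 via a parent).
Parents of Z8: {Z5}.
Enumerating:
  P1: Z8 <- Z5 -> Z4 <- Z1 -> Z3
That exhausts the simple backdoor paths. Count: 1.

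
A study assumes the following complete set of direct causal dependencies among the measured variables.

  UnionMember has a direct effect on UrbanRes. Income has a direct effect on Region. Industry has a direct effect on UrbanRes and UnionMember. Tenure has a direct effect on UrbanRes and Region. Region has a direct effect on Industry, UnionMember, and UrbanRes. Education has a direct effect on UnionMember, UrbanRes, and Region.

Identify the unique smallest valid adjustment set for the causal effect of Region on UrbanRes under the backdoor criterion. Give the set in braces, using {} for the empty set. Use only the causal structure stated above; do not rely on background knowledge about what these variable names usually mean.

{Education, Tenure}

Variables eligible for adjustment (non-descendants of Region, excluding Region and UrbanRes): {Education, Income, Tenure}.
Backdoor paths from Region to UrbanRes:
  P1: Region <- Education -> UnionMember <- Industry -> UrbanRes
  P2: Region <- Education -> UnionMember -> UrbanRes
  P3: Region <- Education -> UrbanRes
  P4: Region <- Tenure -> UrbanRes
The empty set is not sufficient: P2 (Region <- Education -> UnionMember -> UrbanRes) has no collider blocking it and no conditioned non-collider, so it is open.
Try {Education, Tenure}:
  P1: blocked at fork node Education ∈ conditioning set.
  P2: blocked at fork node Education ∈ conditioning set.
  P3: blocked at fork node Education ∈ conditioning set.
  P4: blocked at fork node Tenure ∈ conditioning set.
{Education, Tenure} contains no descendant of Region and blocks every backdoor path.
Every element of {Education, Tenure} is needed (dropping Education leaves P2 open; dropping Tenure leaves P4 open), so no proper subset is valid.
Among all size-2 subsets of the eligible variables, only {Education, Tenure} blocks every backdoor path, so it is the unique smallest valid adjustment set.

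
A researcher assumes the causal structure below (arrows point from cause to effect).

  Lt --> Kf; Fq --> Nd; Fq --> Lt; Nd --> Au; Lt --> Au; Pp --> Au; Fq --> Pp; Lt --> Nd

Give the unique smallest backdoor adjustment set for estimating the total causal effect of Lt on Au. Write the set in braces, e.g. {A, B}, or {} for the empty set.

Variables eligible for adjustment (non-descendants of Lt, excluding Lt and Au): {Fq, Pp}.
Backdoor paths from Lt to Au:
  P1: Lt <- Fq -> Nd -> Au
  P2: Lt <- Fq -> Pp -> Au
The empty set is not sufficient: P1 (Lt <- Fq -> Nd -> Au) has no collider blocking it and no conditioned non-collider, so it is open.
Try {Fq}:
  P1: blocked at fork node Fq ∈ conditioning set.
  P2: blocked at fork node Fq ∈ conditioning set.
{Fq} contains no descendant of Lt and blocks every backdoor path.
No other singleton works — e.g. {Pp} leaves P1 open — so {Fq} is the unique smallest valid adjustment set.

{Fq}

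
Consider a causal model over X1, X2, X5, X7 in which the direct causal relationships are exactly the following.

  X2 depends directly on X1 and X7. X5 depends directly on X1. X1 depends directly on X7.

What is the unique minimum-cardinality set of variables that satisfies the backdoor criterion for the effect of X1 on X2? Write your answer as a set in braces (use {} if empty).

Variables eligible for adjustment (non-descendants of X1, excluding X1 and X2): {X7}.
Backdoor paths from X1 to X2:
  P1: X1 <- X7 -> X2
The empty set is not sufficient: P1 (X1 <- X7 -> X2) has no collider blocking it and no conditioned non-collider, so it is open.
Try {X7}:
  P1: blocked at fork node X7 ∈ conditioning set.
{X7} contains no descendant of X1 and blocks every backdoor path.
{X7} is the unique smallest valid adjustment set.

{X7}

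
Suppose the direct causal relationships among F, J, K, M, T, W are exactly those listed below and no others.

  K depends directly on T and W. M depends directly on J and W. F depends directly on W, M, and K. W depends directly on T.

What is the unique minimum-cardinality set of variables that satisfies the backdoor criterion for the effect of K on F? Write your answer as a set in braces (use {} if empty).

Variables eligible for adjustment (non-descendants of K, excluding K and F): {J, M, T, W}.
Backdoor paths from K to F:
  P1: K <- T -> W -> M -> F
  P2: K <- T -> W -> F
  P3: K <- W -> M -> F
  P4: K <- W -> F
The empty set is not sufficient: P1 (K <- T -> W -> M -> F) has no collider blocking it and no conditioned non-collider, so it is open.
Try {W}:
  P1: blocked at chain node W ∈ conditioning set.
  P2: blocked at chain node W ∈ conditioning set.
  P3: blocked at fork node W ∈ conditioning set.
  P4: blocked at fork node W ∈ conditioning set.
{W} contains no descendant of K and blocks every backdoor path.
No other singleton works — e.g. {J} leaves P1 open — so {W} is the unique smallest valid adjustment set.

{W}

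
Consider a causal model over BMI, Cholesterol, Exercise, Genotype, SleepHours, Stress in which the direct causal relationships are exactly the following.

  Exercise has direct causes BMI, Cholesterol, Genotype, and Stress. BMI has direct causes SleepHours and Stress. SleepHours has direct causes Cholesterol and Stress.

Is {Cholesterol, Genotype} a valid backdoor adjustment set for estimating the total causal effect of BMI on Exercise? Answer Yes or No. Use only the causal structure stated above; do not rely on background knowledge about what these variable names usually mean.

Backdoor paths from BMI to Exercise (paths whose first edge points into BMI):
  P1: BMI <- Stress -> SleepHours <- Cholesterol -> Exercise
  P2: BMI <- Stress -> Exercise
  P3: BMI <- SleepHours <- Stress -> Exercise
  P4: BMI <- SleepHours <- Cholesterol -> Exercise
Condition 1 (no descendant of BMI in the set): holds — descendants of BMI are {Exercise}; none are in {Cholesterol, Genotype}.
Condition 2 (every backdoor path blocked by {Cholesterol, Genotype}):
  P1: blocked at collider SleepHours (neither it nor any descendant is in the conditioning set).
  P2: open — no interior node is in the conditioning set.
  P3: open — no interior node is in the conditioning set.
  P4: blocked at fork node Cholesterol ∈ conditioning set.
{Cholesterol, Genotype} does not satisfy the backdoor criterion.

No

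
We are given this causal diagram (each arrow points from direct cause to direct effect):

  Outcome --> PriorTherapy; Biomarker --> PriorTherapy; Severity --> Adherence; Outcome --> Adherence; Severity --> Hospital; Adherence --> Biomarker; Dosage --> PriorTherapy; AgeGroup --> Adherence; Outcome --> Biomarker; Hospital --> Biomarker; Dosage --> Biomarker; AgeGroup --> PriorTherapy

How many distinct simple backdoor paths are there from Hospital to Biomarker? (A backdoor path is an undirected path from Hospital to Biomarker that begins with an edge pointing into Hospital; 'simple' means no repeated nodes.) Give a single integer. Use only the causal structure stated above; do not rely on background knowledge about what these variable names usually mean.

7

A backdoor path from Hospital to Biomarker is any simple undirected path whose first edge points into Hospital (i.e. leaves Hospital via a parent).
Parents of Hospital: {Severity}.
Enumerating:
  P1: Hospital <- Severity -> Adherence <- AgeGroup -> PriorTherapy <- Outcome -> Biomarker
  P2: Hospital <- Severity -> Adherence <- AgeGroup -> PriorTherapy <- Dosage -> Biomarker
  P3: Hospital <- Severity -> Adherence <- AgeGroup -> PriorTherapy <- Biomarker
  P4: Hospital <- Severity -> Adherence <- Outcome -> Biomarker
  P5: Hospital <- Severity -> Adherence <- Outcome -> PriorTherapy <- Dosage -> Biomarker
  P6: Hospital <- Severity -> Adherence <- Outcome -> PriorTherapy <- Biomarker
  P7: Hospital <- Severity -> Adherence -> Biomarker
That exhausts the simple backdoor paths. Count: 7.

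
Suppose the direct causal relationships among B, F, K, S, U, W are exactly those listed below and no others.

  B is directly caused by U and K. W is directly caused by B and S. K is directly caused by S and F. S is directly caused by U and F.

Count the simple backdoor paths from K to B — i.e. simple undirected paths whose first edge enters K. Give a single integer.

4

A backdoor path from K to B is any simple undirected path whose first edge points into K (i.e. leaves K via a parent).
Parents of K: {F, S}.
Enumerating:
  P1: K <- F -> S <- U -> B
  P2: K <- F -> S -> W <- B
  P3: K <- S <- U -> B
  P4: K <- S -> W <- B
That exhausts the simple backdoor paths. Count: 4.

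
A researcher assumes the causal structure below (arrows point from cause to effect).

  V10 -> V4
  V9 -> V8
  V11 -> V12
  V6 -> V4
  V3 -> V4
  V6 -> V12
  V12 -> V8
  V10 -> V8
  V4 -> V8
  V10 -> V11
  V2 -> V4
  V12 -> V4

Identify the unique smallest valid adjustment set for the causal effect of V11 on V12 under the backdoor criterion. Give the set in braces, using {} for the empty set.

{}

Variables eligible for adjustment (non-descendants of V11, excluding V11 and V12): {V10, V2, V3, V6, V9}.
Backdoor paths from V11 to V12:
  P1: V11 <- V10 -> V4 <- V6 -> V12
  P2: V11 <- V10 -> V4 <- V12
  P3: V11 <- V10 -> V4 -> V8 <- V12
  P4: V11 <- V10 -> V8 <- V12
  P5: V11 <- V10 -> V8 <- V4 <- V6 -> V12
  P6: V11 <- V10 -> V8 <- V4 <- V12
Each backdoor path contains an unconditioned collider, so every path is already blocked with the empty conditioning set:
  P1: blocked at collider V4 (neither it nor any descendant is in the conditioning set).
  P2: blocked at collider V4 (neither it nor any descendant is in the conditioning set).
  P3: blocked at collider V8 (neither it nor any descendant is in the conditioning set).
  P4: blocked at collider V8 (neither it nor any descendant is in the conditioning set).
  P5: blocked at collider V8 (neither it nor any descendant is in the conditioning set).
  P6: blocked at collider V8 (neither it nor any descendant is in the conditioning set).
The empty set is therefore the unique smallest valid set.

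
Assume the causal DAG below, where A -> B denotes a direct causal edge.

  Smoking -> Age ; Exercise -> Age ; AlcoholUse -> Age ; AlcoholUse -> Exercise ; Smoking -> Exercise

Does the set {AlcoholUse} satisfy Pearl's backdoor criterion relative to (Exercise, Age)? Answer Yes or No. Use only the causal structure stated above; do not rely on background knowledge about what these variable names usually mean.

No

Backdoor paths from Exercise to Age (paths whose first edge points into Exercise):
  P1: Exercise <- Smoking -> Age
  P2: Exercise <- AlcoholUse -> Age
Condition 1 (no descendant of Exercise in the set): holds — descendants of Exercise are {Age}; none are in {AlcoholUse}.
Condition 2 (every backdoor path blocked by {AlcoholUse}):
  P1: open — no interior node is in the conditioning set.
  P2: blocked at fork node AlcoholUse ∈ conditioning set.
{AlcoholUse} does not satisfy the backdoor criterion.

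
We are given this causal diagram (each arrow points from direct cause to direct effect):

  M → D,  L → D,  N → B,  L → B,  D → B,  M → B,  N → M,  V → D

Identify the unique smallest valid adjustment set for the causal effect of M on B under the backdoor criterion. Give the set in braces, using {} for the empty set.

Variables eligible for adjustment (non-descendants of M, excluding M and B): {L, N, V}.
Backdoor paths from M to B:
  P1: M <- N -> B
The empty set is not sufficient: P1 (M <- N -> B) has no collider blocking it and no conditioned non-collider, so it is open.
Try {N}:
  P1: blocked at fork node N ∈ conditioning set.
{N} contains no descendant of M and blocks every backdoor path.
No other singleton works — e.g. {V} leaves P1 open — so {N} is the unique smallest valid adjustment set.

{N}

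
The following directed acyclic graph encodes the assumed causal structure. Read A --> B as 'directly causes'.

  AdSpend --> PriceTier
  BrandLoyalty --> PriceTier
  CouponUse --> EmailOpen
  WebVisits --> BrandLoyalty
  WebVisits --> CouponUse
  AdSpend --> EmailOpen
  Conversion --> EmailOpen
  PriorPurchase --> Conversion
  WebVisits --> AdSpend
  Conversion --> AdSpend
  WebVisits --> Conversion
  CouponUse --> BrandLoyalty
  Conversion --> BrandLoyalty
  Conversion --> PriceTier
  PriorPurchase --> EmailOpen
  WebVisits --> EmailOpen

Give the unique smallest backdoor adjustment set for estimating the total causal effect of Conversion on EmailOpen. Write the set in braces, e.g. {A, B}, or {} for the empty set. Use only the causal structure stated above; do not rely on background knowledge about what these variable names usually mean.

{PriorPurchase, WebVisits}

Variables eligible for adjustment (non-descendants of Conversion, excluding Conversion and EmailOpen): {CouponUse, PriorPurchase, WebVisits}.
Backdoor paths from Conversion to EmailOpen:
  P1: Conversion <- PriorPurchase -> EmailOpen
  P2: Conversion <- WebVisits -> CouponUse -> BrandLoyalty -> PriceTier <- AdSpend -> EmailOpen
  P3: Conversion <- WebVisits -> CouponUse -> EmailOpen
  P4: Conversion <- WebVisits -> AdSpend -> PriceTier <- BrandLoyalty <- CouponUse -> EmailOpen
  P5: Conversion <- WebVisits -> AdSpend -> EmailOpen
  P6: Conversion <- WebVisits -> BrandLoyalty <- CouponUse -> EmailOpen
  P7: Conversion <- WebVisits -> BrandLoyalty -> PriceTier <- AdSpend -> EmailOpen
  P8: Conversion <- WebVisits -> EmailOpen
The empty set is not sufficient: P1 (Conversion <- PriorPurchase -> EmailOpen) has no collider blocking it and no conditioned non-collider, so it is open.
Try {PriorPurchase, WebVisits}:
  P1: blocked at fork node PriorPurchase ∈ conditioning set.
  P2: blocked at fork node WebVisits ∈ conditioning set.
  P3: blocked at fork node WebVisits ∈ conditioning set.
  P4: blocked at fork node WebVisits ∈ conditioning set.
  P5: blocked at fork node WebVisits ∈ conditioning set.
  P6: blocked at fork node WebVisits ∈ conditioning set.
  P7: blocked at fork node WebVisits ∈ conditioning set.
  P8: blocked at fork node WebVisits ∈ conditioning set.
{PriorPurchase, WebVisits} contains no descendant of Conversion and blocks every backdoor path.
Every element of {PriorPurchase, WebVisits} is needed (dropping PriorPurchase leaves P1 open; dropping WebVisits leaves P3 open), so no proper subset is valid.
Among all size-2 subsets of the eligible variables, only {PriorPurchase, WebVisits} blocks every backdoor path, so it is the unique smallest valid adjustment set.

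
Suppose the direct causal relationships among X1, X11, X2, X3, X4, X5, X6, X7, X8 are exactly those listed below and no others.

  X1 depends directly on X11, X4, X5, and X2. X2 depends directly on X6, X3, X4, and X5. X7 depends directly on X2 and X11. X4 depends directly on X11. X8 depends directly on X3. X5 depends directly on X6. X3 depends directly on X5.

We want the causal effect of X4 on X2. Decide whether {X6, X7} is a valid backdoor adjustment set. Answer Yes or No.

No

Backdoor paths from X4 to X2 (paths whose first edge points into X4):
  P1: X4 <- X11 -> X7 <- X2
  P2: X4 <- X11 -> X1 <- X5 <- X6 -> X2
  P3: X4 <- X11 -> X1 <- X5 -> X3 -> X2
  P4: X4 <- X11 -> X1 <- X5 -> X2
  P5: X4 <- X11 -> X1 <- X2
Condition 1 (no descendant of X4 in the set): FAILS — X7 is a descendant of X4.
Condition 2 (every backdoor path blocked by {X6, X7}):
  P1: open — collider(s) X7 are conditioned on (or have a conditioned descendant) and no non-collider on the path is in the set.
  P2: blocked at collider X1 (neither it nor any descendant is in the conditioning set).
  P3: blocked at collider X1 (neither it nor any descendant is in the conditioning set).
  P4: blocked at collider X1 (neither it nor any descendant is in the conditioning set).
  P5: blocked at collider X1 (neither it nor any descendant is in the conditioning set).
{X6, X7} does not satisfy the backdoor criterion.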